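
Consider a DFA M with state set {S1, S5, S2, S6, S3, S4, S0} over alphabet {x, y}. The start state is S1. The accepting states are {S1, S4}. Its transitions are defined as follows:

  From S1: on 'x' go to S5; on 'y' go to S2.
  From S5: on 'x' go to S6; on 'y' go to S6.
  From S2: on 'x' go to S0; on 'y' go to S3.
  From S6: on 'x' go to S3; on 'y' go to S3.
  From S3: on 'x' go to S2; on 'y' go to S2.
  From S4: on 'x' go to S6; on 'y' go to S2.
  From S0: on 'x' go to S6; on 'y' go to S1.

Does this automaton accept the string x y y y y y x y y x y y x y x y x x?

No

start at S1
read 'x': S1 → S5
read 'y': S5 → S6
read 'y': S6 → S3
read 'y': S3 → S2
read 'y': S2 → S3
read 'y': S3 → S2
read 'x': S2 → S0
read 'y': S0 → S1
read 'y': S1 → S2
read 'x': S2 → S0
read 'y': S0 → S1
read 'y': S1 → S2
read 'x': S2 → S0
read 'y': S0 → S1
read 'x': S1 → S5
read 'y': S5 → S6
read 'x': S6 → S3
read 'x': S3 → S2
End state S2 is not accepting.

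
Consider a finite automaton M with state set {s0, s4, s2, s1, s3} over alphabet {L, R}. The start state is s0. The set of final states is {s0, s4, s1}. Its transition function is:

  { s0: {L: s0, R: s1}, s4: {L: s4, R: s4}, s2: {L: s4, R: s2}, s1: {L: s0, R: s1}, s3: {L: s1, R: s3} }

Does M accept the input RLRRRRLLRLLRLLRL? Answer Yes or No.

Yes

start at s0
read 'R': s0 → s1
read 'L': s1 → s0
read 'R': s0 → s1
read 'R': s1 → s1
read 'R': s1 → s1
read 'R': s1 → s1
read 'L': s1 → s0
read 'L': s0 → s0
read 'R': s0 → s1
read 'L': s1 → s0
read 'L': s0 → s0
read 'R': s0 → s1
read 'L': s1 → s0
read 'L': s0 → s0
read 'R': s0 → s1
read 'L': s1 → s0
End state s0 is accepting.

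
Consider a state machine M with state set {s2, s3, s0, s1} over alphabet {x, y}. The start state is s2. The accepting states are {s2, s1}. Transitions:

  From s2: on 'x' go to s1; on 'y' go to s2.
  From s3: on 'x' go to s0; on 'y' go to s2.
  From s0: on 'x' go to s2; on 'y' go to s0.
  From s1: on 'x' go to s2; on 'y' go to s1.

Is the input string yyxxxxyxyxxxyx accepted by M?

Yes

s2 → s2 → s2 → s1 → s2 → s1 → s2 → s2 → s1 → s1 → s2 → s1 → s2 → s2 → s1
End state s1 is accepting.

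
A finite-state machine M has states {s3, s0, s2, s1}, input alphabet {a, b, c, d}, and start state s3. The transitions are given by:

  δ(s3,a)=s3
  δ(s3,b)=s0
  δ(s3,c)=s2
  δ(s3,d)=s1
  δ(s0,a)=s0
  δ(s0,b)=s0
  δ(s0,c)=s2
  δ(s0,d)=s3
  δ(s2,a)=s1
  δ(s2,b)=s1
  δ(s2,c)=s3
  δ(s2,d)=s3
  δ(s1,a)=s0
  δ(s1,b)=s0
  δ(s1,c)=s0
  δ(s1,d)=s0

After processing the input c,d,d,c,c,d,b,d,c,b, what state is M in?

Trace: s3 -c-> s2 -d-> s3 -d-> s1 -c-> s0 -c-> s2 -d-> s3 -b-> s0 -d-> s3 -c-> s2 -b-> s1

s1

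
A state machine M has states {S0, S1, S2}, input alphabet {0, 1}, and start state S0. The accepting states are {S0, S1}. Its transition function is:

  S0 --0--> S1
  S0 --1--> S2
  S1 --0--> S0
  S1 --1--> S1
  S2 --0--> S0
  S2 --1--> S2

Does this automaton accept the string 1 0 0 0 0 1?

Yes

S0 → S2 → S0 → S1 → S0 → S1 → S1
End state S1 is accepting.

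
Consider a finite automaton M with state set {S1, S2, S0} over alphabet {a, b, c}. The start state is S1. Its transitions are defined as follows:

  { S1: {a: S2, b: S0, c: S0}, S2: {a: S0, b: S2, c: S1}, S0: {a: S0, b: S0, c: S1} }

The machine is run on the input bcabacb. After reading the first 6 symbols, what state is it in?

S1 → S0 → S1 → S2 → S2 → S0 → S1
After 6 symbols: S1.

S1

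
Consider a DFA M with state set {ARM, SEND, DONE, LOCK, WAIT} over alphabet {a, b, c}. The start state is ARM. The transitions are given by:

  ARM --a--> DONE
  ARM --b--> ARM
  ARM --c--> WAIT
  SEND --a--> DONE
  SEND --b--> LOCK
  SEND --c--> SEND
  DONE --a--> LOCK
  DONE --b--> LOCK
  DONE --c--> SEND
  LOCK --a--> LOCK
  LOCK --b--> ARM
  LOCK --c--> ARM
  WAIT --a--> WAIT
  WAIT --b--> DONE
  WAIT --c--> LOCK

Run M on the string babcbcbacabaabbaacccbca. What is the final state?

start at ARM
read 'b': ARM → ARM
read 'a': ARM → DONE
read 'b': DONE → LOCK
read 'c': LOCK → ARM
read 'b': ARM → ARM
read 'c': ARM → WAIT
read 'b': WAIT → DONE
read 'a': DONE → LOCK
read 'c': LOCK → ARM
read 'a': ARM → DONE
read 'b': DONE → LOCK
read 'a': LOCK → LOCK
read 'a': LOCK → LOCK
read 'b': LOCK → ARM
read 'b': ARM → ARM
read 'a': ARM → DONE
read 'a': DONE → LOCK
read 'c': LOCK → ARM
read 'c': ARM → WAIT
read 'c': WAIT → LOCK
read 'b': LOCK → ARM
read 'c': ARM → WAIT
read 'a': WAIT → WAIT

WAIT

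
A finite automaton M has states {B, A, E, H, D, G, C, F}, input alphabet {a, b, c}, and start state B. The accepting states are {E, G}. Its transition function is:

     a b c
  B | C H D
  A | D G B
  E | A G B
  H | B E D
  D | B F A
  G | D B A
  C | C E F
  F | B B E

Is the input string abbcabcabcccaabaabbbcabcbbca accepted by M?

Trace: B -a-> C -b-> E -b-> G -c-> A -a-> D -b-> F -c-> E -a-> A -b-> G -c-> A -c-> B -c-> D -a-> B -a-> C -b-> E -a-> A -a-> D -b-> F -b-> B -b-> H -c-> D -a-> B -b-> H -c-> D -b-> F -b-> B -c-> D -a-> B
End state B is not accepting.

No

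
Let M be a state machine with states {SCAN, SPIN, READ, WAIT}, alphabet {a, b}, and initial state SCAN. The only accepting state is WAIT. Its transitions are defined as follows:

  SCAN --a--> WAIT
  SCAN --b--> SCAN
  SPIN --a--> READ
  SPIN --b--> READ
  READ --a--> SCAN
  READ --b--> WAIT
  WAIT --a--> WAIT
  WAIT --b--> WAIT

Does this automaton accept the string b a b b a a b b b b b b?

Yes

start at SCAN
read 'b': SCAN → SCAN
read 'a': SCAN → WAIT
read 'b': WAIT → WAIT
read 'b': WAIT → WAIT
read 'a': WAIT → WAIT
read 'a': WAIT → WAIT
read 'b': WAIT → WAIT
read 'b': WAIT → WAIT
read 'b': WAIT → WAIT
read 'b': WAIT → WAIT
read 'b': WAIT → WAIT
read 'b': WAIT → WAIT
End state WAIT is accepting.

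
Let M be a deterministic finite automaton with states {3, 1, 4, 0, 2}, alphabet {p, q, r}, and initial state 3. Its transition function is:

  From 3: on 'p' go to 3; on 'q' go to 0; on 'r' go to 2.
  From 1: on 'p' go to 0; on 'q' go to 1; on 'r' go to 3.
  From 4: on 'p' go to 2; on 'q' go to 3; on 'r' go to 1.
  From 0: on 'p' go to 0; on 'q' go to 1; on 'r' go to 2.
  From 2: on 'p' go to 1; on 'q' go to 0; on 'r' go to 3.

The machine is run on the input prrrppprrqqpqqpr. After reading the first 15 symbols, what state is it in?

3 → 3 → 2 → 3 → 2 → 1 → 0 → 0 → 2 → 3 → 0 → 1 → 0 → 1 → 1 → 0
After 15 symbols: 0.

0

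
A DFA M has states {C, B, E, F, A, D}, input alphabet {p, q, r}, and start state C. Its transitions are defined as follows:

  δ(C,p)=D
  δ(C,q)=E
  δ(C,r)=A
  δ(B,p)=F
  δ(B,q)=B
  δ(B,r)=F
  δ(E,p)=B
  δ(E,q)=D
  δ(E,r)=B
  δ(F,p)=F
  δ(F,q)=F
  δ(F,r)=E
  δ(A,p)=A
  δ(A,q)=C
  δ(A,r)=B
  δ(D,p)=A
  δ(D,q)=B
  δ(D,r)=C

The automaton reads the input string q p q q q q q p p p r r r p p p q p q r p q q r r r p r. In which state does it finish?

start at C
read 'q': C → E
read 'p': E → B
read 'q': B → B
read 'q': B → B
read 'q': B → B
read 'q': B → B
read 'q': B → B
read 'p': B → F
read 'p': F → F
read 'p': F → F
read 'r': F → E
read 'r': E → B
read 'r': B → F
read 'p': F → F
read 'p': F → F
read 'p': F → F
read 'q': F → F
read 'p': F → F
read 'q': F → F
read 'r': F → E
read 'p': E → B
read 'q': B → B
read 'q': B → B
read 'r': B → F
read 'r': F → E
read 'r': E → B
read 'p': B → F
read 'r': F → E

E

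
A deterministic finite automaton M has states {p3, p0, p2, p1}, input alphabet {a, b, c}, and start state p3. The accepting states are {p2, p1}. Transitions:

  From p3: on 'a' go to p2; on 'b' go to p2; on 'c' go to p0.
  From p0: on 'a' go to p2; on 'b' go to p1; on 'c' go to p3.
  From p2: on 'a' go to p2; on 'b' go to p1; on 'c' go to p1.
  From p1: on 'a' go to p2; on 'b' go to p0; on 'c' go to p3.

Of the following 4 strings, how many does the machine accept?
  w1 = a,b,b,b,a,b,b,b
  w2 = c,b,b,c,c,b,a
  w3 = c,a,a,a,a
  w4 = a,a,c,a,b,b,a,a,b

4

w1: Trace: p3 -a-> p2 -b-> p1 -b-> p0 -b-> p1 -a-> p2 -b-> p1 -b-> p0 -b-> p1  → end p1, accepted
w2: Trace: p3 -c-> p0 -b-> p1 -b-> p0 -c-> p3 -c-> p0 -b-> p1 -a-> p2  → end p2, accepted
w3: Trace: p3 -c-> p0 -a-> p2 -a-> p2 -a-> p2 -a-> p2  → end p2, accepted
w4: Trace: p3 -a-> p2 -a-> p2 -c-> p1 -a-> p2 -b-> p1 -b-> p0 -a-> p2 -a-> p2 -b-> p1  → end p1, accepted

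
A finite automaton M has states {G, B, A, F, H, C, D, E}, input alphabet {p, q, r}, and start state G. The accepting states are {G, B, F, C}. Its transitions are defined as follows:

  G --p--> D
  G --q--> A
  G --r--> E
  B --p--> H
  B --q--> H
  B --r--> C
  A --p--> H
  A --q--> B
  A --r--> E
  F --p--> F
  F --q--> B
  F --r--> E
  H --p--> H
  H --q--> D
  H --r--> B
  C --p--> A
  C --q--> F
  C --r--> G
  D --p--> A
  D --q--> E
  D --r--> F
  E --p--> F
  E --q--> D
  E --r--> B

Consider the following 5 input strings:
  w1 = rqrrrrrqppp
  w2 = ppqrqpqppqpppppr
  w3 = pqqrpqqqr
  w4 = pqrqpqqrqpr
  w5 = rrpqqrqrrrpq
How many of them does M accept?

3

w1: Trace: G -r-> E -q-> D -r-> F -r-> E -r-> B -r-> C -r-> G -q-> A -p-> H -p-> H -p-> H  → end H, rejected
w2: Trace: G -p-> D -p-> A -q-> B -r-> C -q-> F -p-> F -q-> B -p-> H -p-> H -q-> D -p-> A -p-> H -p-> H -p-> H -p-> H -r-> B  → end B, accepted
w3: Trace: G -p-> D -q-> E -q-> D -r-> F -p-> F -q-> B -q-> H -q-> D -r-> F  → end F, accepted
w4: Trace: G -p-> D -q-> E -r-> B -q-> H -p-> H -q-> D -q-> E -r-> B -q-> H -p-> H -r-> B  → end B, accepted
w5: Trace: G -r-> E -r-> B -p-> H -q-> D -q-> E -r-> B -q-> H -r-> B -r-> C -r-> G -p-> D -q-> E  → end E, rejected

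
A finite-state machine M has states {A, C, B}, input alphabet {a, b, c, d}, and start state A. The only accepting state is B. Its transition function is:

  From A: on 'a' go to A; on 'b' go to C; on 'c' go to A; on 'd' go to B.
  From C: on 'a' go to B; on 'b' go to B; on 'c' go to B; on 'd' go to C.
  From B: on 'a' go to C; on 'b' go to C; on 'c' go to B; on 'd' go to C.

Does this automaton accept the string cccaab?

No

Trace: A -c-> A -c-> A -c-> A -a-> A -a-> A -b-> C
End state C is not accepting.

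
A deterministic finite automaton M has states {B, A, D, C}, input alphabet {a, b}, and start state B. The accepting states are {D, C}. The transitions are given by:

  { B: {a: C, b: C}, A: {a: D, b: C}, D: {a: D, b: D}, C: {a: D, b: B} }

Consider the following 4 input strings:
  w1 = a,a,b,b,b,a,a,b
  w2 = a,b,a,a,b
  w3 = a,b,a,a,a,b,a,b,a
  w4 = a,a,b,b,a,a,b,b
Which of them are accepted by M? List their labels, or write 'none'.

w1: Trace: B -a-> C -a-> D -b-> D -b-> D -b-> D -a-> D -a-> D -b-> D  → end D, accepted
w2: Trace: B -a-> C -b-> B -a-> C -a-> D -b-> D  → end D, accepted
w3: Trace: B -a-> C -b-> B -a-> C -a-> D -a-> D -b-> D -a-> D -b-> D -a-> D  → end D, accepted
w4: Trace: B -a-> C -a-> D -b-> D -b-> D -a-> D -a-> D -b-> D -b-> D  → end D, accepted

w1, w2, w3, w4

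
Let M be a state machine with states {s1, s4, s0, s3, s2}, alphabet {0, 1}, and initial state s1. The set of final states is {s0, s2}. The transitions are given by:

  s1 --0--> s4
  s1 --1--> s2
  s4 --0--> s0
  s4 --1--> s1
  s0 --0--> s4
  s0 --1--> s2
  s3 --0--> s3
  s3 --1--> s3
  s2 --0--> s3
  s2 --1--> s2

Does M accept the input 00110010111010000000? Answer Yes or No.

Trace: s1 -0-> s4 -0-> s0 -1-> s2 -1-> s2 -0-> s3 -0-> s3 -1-> s3 -0-> s3 -1-> s3 -1-> s3 -1-> s3 -0-> s3 -1-> s3 -0-> s3 -0-> s3 -0-> s3 -0-> s3 -0-> s3 -0-> s3 -0-> s3
End state s3 is not accepting.

No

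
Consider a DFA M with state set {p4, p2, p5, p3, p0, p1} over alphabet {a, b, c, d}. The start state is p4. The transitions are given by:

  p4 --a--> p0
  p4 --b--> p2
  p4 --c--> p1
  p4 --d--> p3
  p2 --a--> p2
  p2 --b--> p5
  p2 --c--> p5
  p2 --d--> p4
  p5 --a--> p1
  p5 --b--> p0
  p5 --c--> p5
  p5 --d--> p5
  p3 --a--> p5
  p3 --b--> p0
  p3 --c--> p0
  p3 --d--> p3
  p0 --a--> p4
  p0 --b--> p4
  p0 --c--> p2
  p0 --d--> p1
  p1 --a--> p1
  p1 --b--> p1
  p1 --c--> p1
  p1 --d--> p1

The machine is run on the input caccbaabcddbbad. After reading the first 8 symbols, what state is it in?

p1

p4 → p1 → p1 → p1 → p1 → p1 → p1 → p1 → p1
After 8 symbols: p1.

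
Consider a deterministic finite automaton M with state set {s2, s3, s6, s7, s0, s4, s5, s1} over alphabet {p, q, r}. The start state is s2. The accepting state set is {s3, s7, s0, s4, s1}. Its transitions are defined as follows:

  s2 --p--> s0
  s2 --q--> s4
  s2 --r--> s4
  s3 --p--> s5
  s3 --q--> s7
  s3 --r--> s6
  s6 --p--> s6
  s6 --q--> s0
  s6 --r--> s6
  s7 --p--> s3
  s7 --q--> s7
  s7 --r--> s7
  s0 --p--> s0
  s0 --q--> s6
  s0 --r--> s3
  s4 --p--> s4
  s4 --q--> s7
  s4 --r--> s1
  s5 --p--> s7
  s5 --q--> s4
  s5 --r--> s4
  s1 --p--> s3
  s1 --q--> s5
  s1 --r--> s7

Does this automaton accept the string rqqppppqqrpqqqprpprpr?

start at s2
read 'r': s2 → s4
read 'q': s4 → s7
read 'q': s7 → s7
read 'p': s7 → s3
read 'p': s3 → s5
read 'p': s5 → s7
read 'p': s7 → s3
read 'q': s3 → s7
read 'q': s7 → s7
read 'r': s7 → s7
read 'p': s7 → s3
read 'q': s3 → s7
read 'q': s7 → s7
read 'q': s7 → s7
read 'p': s7 → s3
read 'r': s3 → s6
read 'p': s6 → s6
read 'p': s6 → s6
read 'r': s6 → s6
read 'p': s6 → s6
read 'r': s6 → s6
End state s6 is not accepting.

No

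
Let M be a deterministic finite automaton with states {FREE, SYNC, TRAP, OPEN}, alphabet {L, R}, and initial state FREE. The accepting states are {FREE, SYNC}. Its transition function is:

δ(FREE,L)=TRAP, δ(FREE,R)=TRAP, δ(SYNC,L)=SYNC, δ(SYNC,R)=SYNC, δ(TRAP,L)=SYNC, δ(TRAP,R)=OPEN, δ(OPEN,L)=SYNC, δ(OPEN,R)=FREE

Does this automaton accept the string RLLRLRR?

Yes

start at FREE
read 'R': FREE → TRAP
read 'L': TRAP → SYNC
read 'L': SYNC → SYNC
read 'R': SYNC → SYNC
read 'L': SYNC → SYNC
read 'R': SYNC → SYNC
read 'R': SYNC → SYNC
End state SYNC is accepting.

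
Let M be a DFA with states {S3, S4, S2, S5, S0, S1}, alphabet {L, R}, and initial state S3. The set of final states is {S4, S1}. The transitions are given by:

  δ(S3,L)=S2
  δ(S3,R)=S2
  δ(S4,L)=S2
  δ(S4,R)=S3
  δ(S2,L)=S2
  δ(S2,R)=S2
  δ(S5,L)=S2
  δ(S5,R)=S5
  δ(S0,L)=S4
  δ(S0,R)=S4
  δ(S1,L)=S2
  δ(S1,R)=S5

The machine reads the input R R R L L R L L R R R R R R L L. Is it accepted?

No

Trace: S3 -R-> S2 -R-> S2 -R-> S2 -L-> S2 -L-> S2 -R-> S2 -L-> S2 -L-> S2 -R-> S2 -R-> S2 -R-> S2 -R-> S2 -R-> S2 -R-> S2 -L-> S2 -L-> S2
End state S2 is not accepting.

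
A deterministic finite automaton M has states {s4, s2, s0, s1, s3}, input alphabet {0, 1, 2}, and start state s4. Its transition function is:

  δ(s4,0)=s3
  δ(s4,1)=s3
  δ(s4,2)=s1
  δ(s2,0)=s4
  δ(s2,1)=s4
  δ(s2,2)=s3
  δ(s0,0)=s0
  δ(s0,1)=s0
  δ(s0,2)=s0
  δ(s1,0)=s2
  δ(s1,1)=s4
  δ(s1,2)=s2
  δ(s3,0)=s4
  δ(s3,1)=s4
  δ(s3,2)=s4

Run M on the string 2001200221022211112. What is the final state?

s4

s4 → s1 → s2 → s4 → s3 → s4 → s3 → s4 → s1 → s2 → s4 → s3 → s4 → s1 → s2 → s4 → s3 → s4 → s3 → s4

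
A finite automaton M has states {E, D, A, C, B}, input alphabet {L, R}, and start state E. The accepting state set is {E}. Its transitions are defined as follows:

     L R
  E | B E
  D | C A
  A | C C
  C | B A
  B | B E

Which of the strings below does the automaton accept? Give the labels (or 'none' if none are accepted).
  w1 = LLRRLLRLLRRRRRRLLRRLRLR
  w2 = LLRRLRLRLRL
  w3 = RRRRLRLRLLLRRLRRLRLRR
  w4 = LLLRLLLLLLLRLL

w1:
  start at E
  read 'L': E → B
  read 'L': B → B
  read 'R': B → E
  read 'R': E → E
  read 'L': E → B
  read 'L': B → B
  read 'R': B → E
  read 'L': E → B
  read 'L': B → B
  read 'R': B → E
  read 'R': E → E
  read 'R': E → E
  read 'R': E → E
  read 'R': E → E
  read 'R': E → E
  read 'L': E → B
  read 'L': B → B
  read 'R': B → E
  read 'R': E → E
  read 'L': E → B
  read 'R': B → E
  read 'L': E → B
  read 'R': B → E
  end E, accepted
w2:
  start at E
  read 'L': E → B
  read 'L': B → B
  read 'R': B → E
  read 'R': E → E
  read 'L': E → B
  read 'R': B → E
  read 'L': E → B
  read 'R': B → E
  read 'L': E → B
  read 'R': B → E
  read 'L': E → B
  end B, rejected
w3:
  start at E
  read 'R': E → E
  read 'R': E → E
  read 'R': E → E
  read 'R': E → E
  read 'L': E → B
  read 'R': B → E
  read 'L': E → B
  read 'R': B → E
  read 'L': E → B
  read 'L': B → B
  read 'L': B → B
  read 'R': B → E
  read 'R': E → E
  read 'L': E → B
  read 'R': B → E
  read 'R': E → E
  read 'L': E → B
  read 'R': B → E
  read 'L': E → B
  read 'R': B → E
  read 'R': E → E
  end E, accepted
w4:
  start at E
  read 'L': E → B
  read 'L': B → B
  read 'L': B → B
  read 'R': B → E
  read 'L': E → B
  read 'L': B → B
  read 'L': B → B
  read 'L': B → B
  read 'L': B → B
  read 'L': B → B
  read 'L': B → B
  read 'R': B → E
  read 'L': E → B
  read 'L': B → B
  end B, rejected

w1, w3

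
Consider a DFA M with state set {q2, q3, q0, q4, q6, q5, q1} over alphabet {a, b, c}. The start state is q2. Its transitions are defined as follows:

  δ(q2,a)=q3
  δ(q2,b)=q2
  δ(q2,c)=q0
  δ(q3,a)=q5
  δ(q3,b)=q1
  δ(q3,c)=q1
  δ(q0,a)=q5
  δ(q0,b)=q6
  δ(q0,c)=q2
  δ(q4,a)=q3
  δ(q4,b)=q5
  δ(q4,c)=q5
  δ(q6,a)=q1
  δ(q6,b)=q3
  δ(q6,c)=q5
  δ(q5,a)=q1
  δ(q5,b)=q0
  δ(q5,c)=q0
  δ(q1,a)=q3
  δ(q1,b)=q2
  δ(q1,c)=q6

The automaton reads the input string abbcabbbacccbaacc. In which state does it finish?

q6

Trace: q2 -a-> q3 -b-> q1 -b-> q2 -c-> q0 -a-> q5 -b-> q0 -b-> q6 -b-> q3 -a-> q5 -c-> q0 -c-> q2 -c-> q0 -b-> q6 -a-> q1 -a-> q3 -c-> q1 -c-> q6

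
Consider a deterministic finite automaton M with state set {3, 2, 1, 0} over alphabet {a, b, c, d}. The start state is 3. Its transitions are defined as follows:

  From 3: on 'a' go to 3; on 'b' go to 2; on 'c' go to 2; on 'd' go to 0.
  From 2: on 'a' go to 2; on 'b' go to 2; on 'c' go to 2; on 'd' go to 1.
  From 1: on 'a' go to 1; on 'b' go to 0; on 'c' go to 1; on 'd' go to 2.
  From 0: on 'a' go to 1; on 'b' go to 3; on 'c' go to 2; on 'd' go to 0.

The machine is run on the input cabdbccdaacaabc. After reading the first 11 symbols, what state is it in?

start at 3
read 'c': 3 → 2
read 'a': 2 → 2
read 'b': 2 → 2
read 'd': 2 → 1
read 'b': 1 → 0
read 'c': 0 → 2
read 'c': 2 → 2
read 'd': 2 → 1
read 'a': 1 → 1
read 'a': 1 → 1
read 'c': 1 → 1
After 11 symbols: 1.

1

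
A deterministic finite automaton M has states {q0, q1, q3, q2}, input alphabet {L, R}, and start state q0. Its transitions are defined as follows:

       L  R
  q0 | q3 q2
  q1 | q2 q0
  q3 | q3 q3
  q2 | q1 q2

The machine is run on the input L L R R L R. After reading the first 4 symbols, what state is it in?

q0 → q3 → q3 → q3 → q3
After 4 symbols: q3.

q3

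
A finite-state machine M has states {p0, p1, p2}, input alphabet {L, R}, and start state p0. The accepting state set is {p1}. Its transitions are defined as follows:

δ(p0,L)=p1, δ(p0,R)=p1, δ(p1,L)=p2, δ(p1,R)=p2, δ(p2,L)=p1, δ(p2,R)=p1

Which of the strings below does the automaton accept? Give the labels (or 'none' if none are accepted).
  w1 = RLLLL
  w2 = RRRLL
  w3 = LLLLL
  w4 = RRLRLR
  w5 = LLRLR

w1:
  start at p0
  read 'R': p0 → p1
  read 'L': p1 → p2
  read 'L': p2 → p1
  read 'L': p1 → p2
  read 'L': p2 → p1
  end p1, accepted
w2:
  start at p0
  read 'R': p0 → p1
  read 'R': p1 → p2
  read 'R': p2 → p1
  read 'L': p1 → p2
  read 'L': p2 → p1
  end p1, accepted
w3:
  start at p0
  read 'L': p0 → p1
  read 'L': p1 → p2
  read 'L': p2 → p1
  read 'L': p1 → p2
  read 'L': p2 → p1
  end p1, accepted
w4:
  start at p0
  read 'R': p0 → p1
  read 'R': p1 → p2
  read 'L': p2 → p1
  read 'R': p1 → p2
  read 'L': p2 → p1
  read 'R': p1 → p2
  end p2, rejected
w5:
  start at p0
  read 'L': p0 → p1
  read 'L': p1 → p2
  read 'R': p2 → p1
  read 'L': p1 → p2
  read 'R': p2 → p1
  end p1, accepted

w1, w2, w3, w5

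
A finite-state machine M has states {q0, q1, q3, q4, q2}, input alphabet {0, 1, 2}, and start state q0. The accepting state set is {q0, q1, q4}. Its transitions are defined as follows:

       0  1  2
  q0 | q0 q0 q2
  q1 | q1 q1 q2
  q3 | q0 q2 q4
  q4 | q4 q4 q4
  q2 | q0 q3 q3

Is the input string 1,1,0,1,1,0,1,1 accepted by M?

Yes

start at q0
read '1': q0 → q0
read '1': q0 → q0
read '0': q0 → q0
read '1': q0 → q0
read '1': q0 → q0
read '0': q0 → q0
read '1': q0 → q0
read '1': q0 → q0
End state q0 is accepting.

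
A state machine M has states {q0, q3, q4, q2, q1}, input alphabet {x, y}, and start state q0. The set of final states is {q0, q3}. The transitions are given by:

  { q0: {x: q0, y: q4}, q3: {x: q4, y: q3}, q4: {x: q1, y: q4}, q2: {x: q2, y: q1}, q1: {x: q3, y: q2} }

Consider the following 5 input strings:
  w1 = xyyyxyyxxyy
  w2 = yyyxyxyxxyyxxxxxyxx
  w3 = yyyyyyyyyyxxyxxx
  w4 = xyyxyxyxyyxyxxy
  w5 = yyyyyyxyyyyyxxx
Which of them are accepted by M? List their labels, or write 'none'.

w1: q0 → q0 → q4 → q4 → q4 → q1 → q2 → q1 → q3 → q4 → q4 → q4  → end q4, rejected
w2: q0 → q4 → q4 → q4 → q1 → q2 → q2 → q1 → q3 → q4 → q4 → q4 → q1 → q3 → q4 → q1 → q3 → q3 → q4 → q1  → end q1, rejected
w3: q0 → q4 → q4 → q4 → q4 → q4 → q4 → q4 → q4 → q4 → q4 → q1 → q3 → q3 → q4 → q1 → q3  → end q3, accepted
w4: q0 → q0 → q4 → q4 → q1 → q2 → q2 → q1 → q3 → q3 → q3 → q4 → q4 → q1 → q3 → q3  → end q3, accepted
w5: q0 → q4 → q4 → q4 → q4 → q4 → q4 → q1 → q2 → q1 → q2 → q1 → q2 → q2 → q2 → q2  → end q2, rejected

w3, w4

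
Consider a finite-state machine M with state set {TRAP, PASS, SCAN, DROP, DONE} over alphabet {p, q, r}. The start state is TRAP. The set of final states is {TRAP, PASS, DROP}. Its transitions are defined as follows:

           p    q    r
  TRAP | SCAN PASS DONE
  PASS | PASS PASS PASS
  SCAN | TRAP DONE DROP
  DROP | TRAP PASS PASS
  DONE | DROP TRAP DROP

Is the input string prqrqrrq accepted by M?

TRAP → SCAN → DROP → PASS → PASS → PASS → PASS → PASS → PASS
End state PASS is accepting.

Yes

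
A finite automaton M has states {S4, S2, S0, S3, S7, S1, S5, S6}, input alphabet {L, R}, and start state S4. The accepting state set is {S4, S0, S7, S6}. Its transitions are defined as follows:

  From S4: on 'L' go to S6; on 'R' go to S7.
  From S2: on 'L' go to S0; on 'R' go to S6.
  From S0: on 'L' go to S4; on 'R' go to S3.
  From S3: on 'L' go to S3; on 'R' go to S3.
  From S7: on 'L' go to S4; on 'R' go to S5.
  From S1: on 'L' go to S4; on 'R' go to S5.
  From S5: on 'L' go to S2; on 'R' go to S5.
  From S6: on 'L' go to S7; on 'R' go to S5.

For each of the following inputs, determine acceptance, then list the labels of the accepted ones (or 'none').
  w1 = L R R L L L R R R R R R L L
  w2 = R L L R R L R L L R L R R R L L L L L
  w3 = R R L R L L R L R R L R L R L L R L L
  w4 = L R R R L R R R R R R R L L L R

w1, w2, w4

w1: Trace: S4 -L-> S6 -R-> S5 -R-> S5 -L-> S2 -L-> S0 -L-> S4 -R-> S7 -R-> S5 -R-> S5 -R-> S5 -R-> S5 -R-> S5 -L-> S2 -L-> S0  → end S0, accepted
w2: Trace: S4 -R-> S7 -L-> S4 -L-> S6 -R-> S5 -R-> S5 -L-> S2 -R-> S6 -L-> S7 -L-> S4 -R-> S7 -L-> S4 -R-> S7 -R-> S5 -R-> S5 -L-> S2 -L-> S0 -L-> S4 -L-> S6 -L-> S7  → end S7, accepted
w3: Trace: S4 -R-> S7 -R-> S5 -L-> S2 -R-> S6 -L-> S7 -L-> S4 -R-> S7 -L-> S4 -R-> S7 -R-> S5 -L-> S2 -R-> S6 -L-> S7 -R-> S5 -L-> S2 -L-> S0 -R-> S3 -L-> S3 -L-> S3  → end S3, rejected
w4: Trace: S4 -L-> S6 -R-> S5 -R-> S5 -R-> S5 -L-> S2 -R-> S6 -R-> S5 -R-> S5 -R-> S5 -R-> S5 -R-> S5 -R-> S5 -L-> S2 -L-> S0 -L-> S4 -R-> S7  → end S7, accepted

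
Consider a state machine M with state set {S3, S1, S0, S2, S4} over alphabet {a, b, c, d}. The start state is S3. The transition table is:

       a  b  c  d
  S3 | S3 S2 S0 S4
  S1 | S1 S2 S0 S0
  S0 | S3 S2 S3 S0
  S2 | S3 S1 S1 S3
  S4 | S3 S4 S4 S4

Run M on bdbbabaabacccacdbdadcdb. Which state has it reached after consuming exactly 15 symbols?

S0

S3 → S2 → S3 → S2 → S1 → S1 → S2 → S3 → S3 → S2 → S3 → S0 → S3 → S0 → S3 → S0
After 15 symbols: S0.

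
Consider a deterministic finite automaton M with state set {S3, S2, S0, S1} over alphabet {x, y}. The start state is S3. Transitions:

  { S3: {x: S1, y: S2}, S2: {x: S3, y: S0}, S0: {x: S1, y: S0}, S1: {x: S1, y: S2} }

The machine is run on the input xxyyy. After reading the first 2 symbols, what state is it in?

S1

Trace: S3 -x-> S1 -x-> S1
After 2 symbols: S1.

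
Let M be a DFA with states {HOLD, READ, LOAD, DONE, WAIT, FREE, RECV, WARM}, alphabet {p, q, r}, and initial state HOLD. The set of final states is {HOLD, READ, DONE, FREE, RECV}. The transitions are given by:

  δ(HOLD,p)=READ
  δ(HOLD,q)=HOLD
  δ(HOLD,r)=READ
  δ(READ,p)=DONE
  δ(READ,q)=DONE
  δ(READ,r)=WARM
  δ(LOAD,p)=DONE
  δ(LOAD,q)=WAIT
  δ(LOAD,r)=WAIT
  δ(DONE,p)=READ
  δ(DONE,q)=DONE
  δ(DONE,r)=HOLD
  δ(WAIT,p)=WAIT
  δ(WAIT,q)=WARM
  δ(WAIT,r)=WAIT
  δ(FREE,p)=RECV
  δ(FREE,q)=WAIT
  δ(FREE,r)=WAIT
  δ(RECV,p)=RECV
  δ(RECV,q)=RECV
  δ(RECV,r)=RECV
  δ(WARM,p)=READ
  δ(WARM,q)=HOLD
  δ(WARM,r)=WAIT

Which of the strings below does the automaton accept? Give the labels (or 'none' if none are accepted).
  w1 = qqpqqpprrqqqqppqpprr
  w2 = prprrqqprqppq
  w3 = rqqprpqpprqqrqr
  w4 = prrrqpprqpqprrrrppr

w1: Trace: HOLD -q-> HOLD -q-> HOLD -p-> READ -q-> DONE -q-> DONE -p-> READ -p-> DONE -r-> HOLD -r-> READ -q-> DONE -q-> DONE -q-> DONE -q-> DONE -p-> READ -p-> DONE -q-> DONE -p-> READ -p-> DONE -r-> HOLD -r-> READ  → end READ, accepted
w2: Trace: HOLD -p-> READ -r-> WARM -p-> READ -r-> WARM -r-> WAIT -q-> WARM -q-> HOLD -p-> READ -r-> WARM -q-> HOLD -p-> READ -p-> DONE -q-> DONE  → end DONE, accepted
w3: Trace: HOLD -r-> READ -q-> DONE -q-> DONE -p-> READ -r-> WARM -p-> READ -q-> DONE -p-> READ -p-> DONE -r-> HOLD -q-> HOLD -q-> HOLD -r-> READ -q-> DONE -r-> HOLD  → end HOLD, accepted
w4: Trace: HOLD -p-> READ -r-> WARM -r-> WAIT -r-> WAIT -q-> WARM -p-> READ -p-> DONE -r-> HOLD -q-> HOLD -p-> READ -q-> DONE -p-> READ -r-> WARM -r-> WAIT -r-> WAIT -r-> WAIT -p-> WAIT -p-> WAIT -r-> WAIT  → end WAIT, rejected

w1, w2, w3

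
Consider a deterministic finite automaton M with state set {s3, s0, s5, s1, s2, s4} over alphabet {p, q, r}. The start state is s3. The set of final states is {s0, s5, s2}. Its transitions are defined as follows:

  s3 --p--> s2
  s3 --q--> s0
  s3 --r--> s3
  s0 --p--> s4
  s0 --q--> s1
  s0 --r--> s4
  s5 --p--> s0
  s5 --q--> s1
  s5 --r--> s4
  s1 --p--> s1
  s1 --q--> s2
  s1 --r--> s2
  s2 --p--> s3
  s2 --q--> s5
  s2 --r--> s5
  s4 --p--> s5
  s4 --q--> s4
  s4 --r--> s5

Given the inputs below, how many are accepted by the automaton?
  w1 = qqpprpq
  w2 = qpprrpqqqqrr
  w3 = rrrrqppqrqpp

2

w1: Trace: s3 -q-> s0 -q-> s1 -p-> s1 -p-> s1 -r-> s2 -p-> s3 -q-> s0  → end s0, accepted
w2: Trace: s3 -q-> s0 -p-> s4 -p-> s5 -r-> s4 -r-> s5 -p-> s0 -q-> s1 -q-> s2 -q-> s5 -q-> s1 -r-> s2 -r-> s5  → end s5, accepted
w3: Trace: s3 -r-> s3 -r-> s3 -r-> s3 -r-> s3 -q-> s0 -p-> s4 -p-> s5 -q-> s1 -r-> s2 -q-> s5 -p-> s0 -p-> s4  → end s4, rejected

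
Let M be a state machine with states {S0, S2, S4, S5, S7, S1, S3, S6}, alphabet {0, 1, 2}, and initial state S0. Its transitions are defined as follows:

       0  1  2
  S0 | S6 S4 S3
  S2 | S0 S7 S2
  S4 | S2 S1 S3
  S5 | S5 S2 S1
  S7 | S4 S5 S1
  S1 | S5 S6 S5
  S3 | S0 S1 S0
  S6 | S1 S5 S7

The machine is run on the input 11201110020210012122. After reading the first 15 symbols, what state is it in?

S5

S0 → S4 → S1 → S5 → S5 → S2 → S7 → S5 → S5 → S5 → S1 → S5 → S1 → S6 → S1 → S5
After 15 symbols: S5.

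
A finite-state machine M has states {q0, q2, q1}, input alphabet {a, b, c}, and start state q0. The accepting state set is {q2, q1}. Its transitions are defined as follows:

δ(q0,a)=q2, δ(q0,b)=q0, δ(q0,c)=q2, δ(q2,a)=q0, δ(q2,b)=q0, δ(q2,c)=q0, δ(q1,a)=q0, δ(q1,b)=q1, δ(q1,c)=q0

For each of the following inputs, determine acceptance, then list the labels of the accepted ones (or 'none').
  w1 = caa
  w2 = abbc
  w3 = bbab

w1: q0 → q2 → q0 → q2  → end q2, accepted
w2: q0 → q2 → q0 → q0 → q2  → end q2, accepted
w3: q0 → q0 → q0 → q2 → q0  → end q0, rejected

w1, w2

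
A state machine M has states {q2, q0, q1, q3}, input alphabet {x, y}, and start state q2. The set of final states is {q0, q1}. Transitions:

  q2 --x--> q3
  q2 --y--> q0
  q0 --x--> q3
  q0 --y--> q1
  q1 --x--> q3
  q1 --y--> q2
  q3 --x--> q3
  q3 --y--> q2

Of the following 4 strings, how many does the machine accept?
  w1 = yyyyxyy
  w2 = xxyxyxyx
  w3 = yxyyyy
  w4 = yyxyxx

1

w1:
  start at q2
  read 'y': q2 → q0
  read 'y': q0 → q1
  read 'y': q1 → q2
  read 'y': q2 → q0
  read 'x': q0 → q3
  read 'y': q3 → q2
  read 'y': q2 → q0
  end q0, accepted
w2:
  start at q2
  read 'x': q2 → q3
  read 'x': q3 → q3
  read 'y': q3 → q2
  read 'x': q2 → q3
  read 'y': q3 → q2
  read 'x': q2 → q3
  read 'y': q3 → q2
  read 'x': q2 → q3
  end q3, rejected
w3:
  start at q2
  read 'y': q2 → q0
  read 'x': q0 → q3
  read 'y': q3 → q2
  read 'y': q2 → q0
  read 'y': q0 → q1
  read 'y': q1 → q2
  end q2, rejected
w4:
  start at q2
  read 'y': q2 → q0
  read 'y': q0 → q1
  read 'x': q1 → q3
  read 'y': q3 → q2
  read 'x': q2 → q3
  read 'x': q3 → q3
  end q3, rejected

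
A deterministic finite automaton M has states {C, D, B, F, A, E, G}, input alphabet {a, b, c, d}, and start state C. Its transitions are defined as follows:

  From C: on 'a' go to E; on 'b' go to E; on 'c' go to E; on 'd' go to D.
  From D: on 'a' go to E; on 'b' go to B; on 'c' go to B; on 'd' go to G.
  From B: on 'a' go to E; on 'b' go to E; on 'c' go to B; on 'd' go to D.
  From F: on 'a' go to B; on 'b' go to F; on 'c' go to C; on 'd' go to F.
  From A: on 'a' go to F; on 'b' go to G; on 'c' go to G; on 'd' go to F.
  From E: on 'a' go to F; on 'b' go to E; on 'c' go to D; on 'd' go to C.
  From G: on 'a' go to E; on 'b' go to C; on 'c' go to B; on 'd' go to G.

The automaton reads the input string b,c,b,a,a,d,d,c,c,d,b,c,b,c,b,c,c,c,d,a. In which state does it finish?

E

C → E → D → B → E → F → F → F → C → E → C → E → D → B → B → E → D → B → B → D → E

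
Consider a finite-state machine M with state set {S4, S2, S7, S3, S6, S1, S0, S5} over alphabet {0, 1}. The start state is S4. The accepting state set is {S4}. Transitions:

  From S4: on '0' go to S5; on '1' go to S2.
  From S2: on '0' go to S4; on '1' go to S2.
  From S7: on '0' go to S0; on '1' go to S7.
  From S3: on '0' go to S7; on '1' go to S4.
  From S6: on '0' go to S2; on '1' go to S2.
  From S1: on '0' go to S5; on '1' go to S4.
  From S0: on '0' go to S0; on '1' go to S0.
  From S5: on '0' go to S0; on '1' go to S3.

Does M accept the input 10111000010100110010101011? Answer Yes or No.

No

start at S4
read '1': S4 → S2
read '0': S2 → S4
read '1': S4 → S2
read '1': S2 → S2
read '1': S2 → S2
read '0': S2 → S4
read '0': S4 → S5
read '0': S5 → S0
read '0': S0 → S0
read '1': S0 → S0
read '0': S0 → S0
read '1': S0 → S0
read '0': S0 → S0
read '0': S0 → S0
read '1': S0 → S0
read '1': S0 → S0
read '0': S0 → S0
read '0': S0 → S0
read '1': S0 → S0
read '0': S0 → S0
read '1': S0 → S0
read '0': S0 → S0
read '1': S0 → S0
read '0': S0 → S0
read '1': S0 → S0
read '1': S0 → S0
End state S0 is not accepting.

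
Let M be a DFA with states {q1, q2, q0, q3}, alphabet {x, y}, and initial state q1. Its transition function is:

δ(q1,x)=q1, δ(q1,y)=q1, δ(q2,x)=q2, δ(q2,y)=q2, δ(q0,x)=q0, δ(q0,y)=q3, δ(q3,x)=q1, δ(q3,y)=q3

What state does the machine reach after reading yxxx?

q1

start at q1
read 'y': q1 → q1
read 'x': q1 → q1
read 'x': q1 → q1
read 'x': q1 → q1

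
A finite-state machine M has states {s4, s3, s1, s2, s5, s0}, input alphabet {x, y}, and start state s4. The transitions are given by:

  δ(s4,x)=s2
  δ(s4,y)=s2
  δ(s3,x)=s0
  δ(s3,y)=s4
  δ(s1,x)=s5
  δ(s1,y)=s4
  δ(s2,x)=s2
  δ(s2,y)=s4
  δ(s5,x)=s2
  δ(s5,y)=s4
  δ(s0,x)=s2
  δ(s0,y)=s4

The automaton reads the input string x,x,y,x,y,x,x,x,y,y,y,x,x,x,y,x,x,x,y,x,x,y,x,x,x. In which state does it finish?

s2

Trace: s4 -x-> s2 -x-> s2 -y-> s4 -x-> s2 -y-> s4 -x-> s2 -x-> s2 -x-> s2 -y-> s4 -y-> s2 -y-> s4 -x-> s2 -x-> s2 -x-> s2 -y-> s4 -x-> s2 -x-> s2 -x-> s2 -y-> s4 -x-> s2 -x-> s2 -y-> s4 -x-> s2 -x-> s2 -x-> s2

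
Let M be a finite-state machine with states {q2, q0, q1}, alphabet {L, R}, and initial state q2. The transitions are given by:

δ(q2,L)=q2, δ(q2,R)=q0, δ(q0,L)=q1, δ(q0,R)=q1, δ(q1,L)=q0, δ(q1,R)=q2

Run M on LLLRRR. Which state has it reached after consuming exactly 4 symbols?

start at q2
read 'L': q2 → q2
read 'L': q2 → q2
read 'L': q2 → q2
read 'R': q2 → q0
After 4 symbols: q0.

q0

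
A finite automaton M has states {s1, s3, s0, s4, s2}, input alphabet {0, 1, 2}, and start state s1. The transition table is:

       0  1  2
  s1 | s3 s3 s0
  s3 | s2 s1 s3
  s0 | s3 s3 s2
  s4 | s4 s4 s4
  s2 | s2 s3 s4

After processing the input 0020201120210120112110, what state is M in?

s4

start at s1
read '0': s1 → s3
read '0': s3 → s2
read '2': s2 → s4
read '0': s4 → s4
read '2': s4 → s4
read '0': s4 → s4
read '1': s4 → s4
read '1': s4 → s4
read '2': s4 → s4
read '0': s4 → s4
read '2': s4 → s4
read '1': s4 → s4
read '0': s4 → s4
read '1': s4 → s4
read '2': s4 → s4
read '0': s4 → s4
read '1': s4 → s4
read '1': s4 → s4
read '2': s4 → s4
read '1': s4 → s4
read '1': s4 → s4
read '0': s4 → s4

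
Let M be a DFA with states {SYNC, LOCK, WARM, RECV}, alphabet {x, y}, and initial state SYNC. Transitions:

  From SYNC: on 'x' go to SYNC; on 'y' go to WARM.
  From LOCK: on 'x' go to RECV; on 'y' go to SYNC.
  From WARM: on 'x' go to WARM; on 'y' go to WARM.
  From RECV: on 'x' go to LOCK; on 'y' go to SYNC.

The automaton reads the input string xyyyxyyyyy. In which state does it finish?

SYNC → SYNC → WARM → WARM → WARM → WARM → WARM → WARM → WARM → WARM → WARM

WARM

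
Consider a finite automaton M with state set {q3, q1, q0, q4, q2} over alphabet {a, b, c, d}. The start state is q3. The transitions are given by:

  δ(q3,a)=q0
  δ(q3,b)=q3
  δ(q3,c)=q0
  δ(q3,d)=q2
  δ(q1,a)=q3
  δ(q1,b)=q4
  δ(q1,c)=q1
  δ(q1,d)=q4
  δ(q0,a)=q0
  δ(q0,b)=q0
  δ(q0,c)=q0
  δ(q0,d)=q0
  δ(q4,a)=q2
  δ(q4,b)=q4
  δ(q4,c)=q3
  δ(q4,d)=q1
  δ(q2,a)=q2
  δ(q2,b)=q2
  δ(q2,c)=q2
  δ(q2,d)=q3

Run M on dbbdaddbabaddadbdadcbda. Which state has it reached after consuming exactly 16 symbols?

q0

Trace: q3 -d-> q2 -b-> q2 -b-> q2 -d-> q3 -a-> q0 -d-> q0 -d-> q0 -b-> q0 -a-> q0 -b-> q0 -a-> q0 -d-> q0 -d-> q0 -a-> q0 -d-> q0 -b-> q0
After 16 symbols: q0.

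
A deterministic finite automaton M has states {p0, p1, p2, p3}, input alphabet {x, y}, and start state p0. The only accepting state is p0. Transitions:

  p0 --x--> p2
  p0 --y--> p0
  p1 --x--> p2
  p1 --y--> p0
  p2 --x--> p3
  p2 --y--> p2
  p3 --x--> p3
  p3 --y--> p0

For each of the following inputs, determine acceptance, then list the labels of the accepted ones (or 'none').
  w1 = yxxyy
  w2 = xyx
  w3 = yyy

w1, w3

w1: p0 → p0 → p2 → p3 → p0 → p0  → end p0, accepted
w2: p0 → p2 → p2 → p3  → end p3, rejected
w3: p0 → p0 → p0 → p0  → end p0, accepted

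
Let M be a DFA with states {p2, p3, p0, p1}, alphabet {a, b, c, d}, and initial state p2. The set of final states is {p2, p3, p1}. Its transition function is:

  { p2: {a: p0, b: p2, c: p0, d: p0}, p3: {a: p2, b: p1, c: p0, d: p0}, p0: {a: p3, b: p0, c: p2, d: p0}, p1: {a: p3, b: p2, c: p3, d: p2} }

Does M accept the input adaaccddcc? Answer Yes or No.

start at p2
read 'a': p2 → p0
read 'd': p0 → p0
read 'a': p0 → p3
read 'a': p3 → p2
read 'c': p2 → p0
read 'c': p0 → p2
read 'd': p2 → p0
read 'd': p0 → p0
read 'c': p0 → p2
read 'c': p2 → p0
End state p0 is not accepting.

No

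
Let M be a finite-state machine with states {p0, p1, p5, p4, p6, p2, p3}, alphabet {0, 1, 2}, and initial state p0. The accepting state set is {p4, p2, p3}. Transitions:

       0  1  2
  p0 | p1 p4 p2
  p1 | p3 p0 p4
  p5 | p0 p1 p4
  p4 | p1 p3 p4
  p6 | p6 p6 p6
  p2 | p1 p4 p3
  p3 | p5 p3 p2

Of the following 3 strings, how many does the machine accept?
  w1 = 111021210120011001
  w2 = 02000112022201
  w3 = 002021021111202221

w1: Trace: p0 -1-> p4 -1-> p3 -1-> p3 -0-> p5 -2-> p4 -1-> p3 -2-> p2 -1-> p4 -0-> p1 -1-> p0 -2-> p2 -0-> p1 -0-> p3 -1-> p3 -1-> p3 -0-> p5 -0-> p0 -1-> p4  → end p4, accepted
w2: Trace: p0 -0-> p1 -2-> p4 -0-> p1 -0-> p3 -0-> p5 -1-> p1 -1-> p0 -2-> p2 -0-> p1 -2-> p4 -2-> p4 -2-> p4 -0-> p1 -1-> p0  → end p0, rejected
w3: Trace: p0 -0-> p1 -0-> p3 -2-> p2 -0-> p1 -2-> p4 -1-> p3 -0-> p5 -2-> p4 -1-> p3 -1-> p3 -1-> p3 -1-> p3 -2-> p2 -0-> p1 -2-> p4 -2-> p4 -2-> p4 -1-> p3  → end p3, accepted

2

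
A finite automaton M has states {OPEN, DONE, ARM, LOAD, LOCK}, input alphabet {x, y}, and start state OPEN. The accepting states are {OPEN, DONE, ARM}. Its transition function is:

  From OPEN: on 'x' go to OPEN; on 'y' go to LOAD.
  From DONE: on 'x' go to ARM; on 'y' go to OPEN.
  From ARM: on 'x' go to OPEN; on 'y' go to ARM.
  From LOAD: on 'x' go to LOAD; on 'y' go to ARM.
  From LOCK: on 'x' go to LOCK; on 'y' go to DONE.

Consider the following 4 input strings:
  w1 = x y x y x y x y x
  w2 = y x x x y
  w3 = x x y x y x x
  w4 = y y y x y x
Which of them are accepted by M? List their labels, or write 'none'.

w1: OPEN → OPEN → LOAD → LOAD → ARM → OPEN → LOAD → LOAD → ARM → OPEN  → end OPEN, accepted
w2: OPEN → LOAD → LOAD → LOAD → LOAD → ARM  → end ARM, accepted
w3: OPEN → OPEN → OPEN → LOAD → LOAD → ARM → OPEN → OPEN  → end OPEN, accepted
w4: OPEN → LOAD → ARM → ARM → OPEN → LOAD → LOAD  → end LOAD, rejected

w1, w2, w3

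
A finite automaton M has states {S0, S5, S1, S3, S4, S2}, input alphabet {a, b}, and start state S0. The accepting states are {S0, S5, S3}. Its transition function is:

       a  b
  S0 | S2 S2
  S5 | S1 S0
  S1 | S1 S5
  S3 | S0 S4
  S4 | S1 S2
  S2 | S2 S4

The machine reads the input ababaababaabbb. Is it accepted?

No

Trace: S0 -a-> S2 -b-> S4 -a-> S1 -b-> S5 -a-> S1 -a-> S1 -b-> S5 -a-> S1 -b-> S5 -a-> S1 -a-> S1 -b-> S5 -b-> S0 -b-> S2
End state S2 is not accepting.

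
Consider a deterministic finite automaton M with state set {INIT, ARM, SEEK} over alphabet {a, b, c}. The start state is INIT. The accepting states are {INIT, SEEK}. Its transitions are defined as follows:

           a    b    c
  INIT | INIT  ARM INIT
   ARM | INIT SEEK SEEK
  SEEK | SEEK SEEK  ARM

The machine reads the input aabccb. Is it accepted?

INIT → INIT → INIT → ARM → SEEK → ARM → SEEK
End state SEEK is accepting.

Yes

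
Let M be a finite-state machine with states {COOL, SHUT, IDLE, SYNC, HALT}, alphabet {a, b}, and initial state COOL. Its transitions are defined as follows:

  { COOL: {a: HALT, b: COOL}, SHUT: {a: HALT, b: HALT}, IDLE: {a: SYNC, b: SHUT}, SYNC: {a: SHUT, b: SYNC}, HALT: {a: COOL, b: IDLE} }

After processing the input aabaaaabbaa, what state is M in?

COOL

COOL → HALT → COOL → COOL → HALT → COOL → HALT → COOL → COOL → COOL → HALT → COOL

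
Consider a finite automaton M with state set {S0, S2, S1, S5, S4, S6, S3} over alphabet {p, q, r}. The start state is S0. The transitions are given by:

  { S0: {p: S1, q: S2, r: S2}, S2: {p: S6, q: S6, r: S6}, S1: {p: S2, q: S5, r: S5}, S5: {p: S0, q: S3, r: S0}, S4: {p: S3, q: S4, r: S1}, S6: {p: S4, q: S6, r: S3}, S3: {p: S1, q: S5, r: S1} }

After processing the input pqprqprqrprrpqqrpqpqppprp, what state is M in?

start at S0
read 'p': S0 → S1
read 'q': S1 → S5
read 'p': S5 → S0
read 'r': S0 → S2
read 'q': S2 → S6
read 'p': S6 → S4
read 'r': S4 → S1
read 'q': S1 → S5
read 'r': S5 → S0
read 'p': S0 → S1
read 'r': S1 → S5
read 'r': S5 → S0
read 'p': S0 → S1
read 'q': S1 → S5
read 'q': S5 → S3
read 'r': S3 → S1
read 'p': S1 → S2
read 'q': S2 → S6
read 'p': S6 → S4
read 'q': S4 → S4
read 'p': S4 → S3
read 'p': S3 → S1
read 'p': S1 → S2
read 'r': S2 → S6
read 'p': S6 → S4

S4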